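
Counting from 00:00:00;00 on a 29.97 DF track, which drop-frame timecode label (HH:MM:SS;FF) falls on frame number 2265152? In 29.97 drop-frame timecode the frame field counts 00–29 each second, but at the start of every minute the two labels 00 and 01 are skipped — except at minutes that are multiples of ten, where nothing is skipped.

20:59:40;20

Ten DF minutes hold 17982 frames, so frame 2265152 lies in block 125 (frames 2247750–2265731) with 17402 frames into that block.
The block's first minute is 1800 frames and the rest 1798 each; 17402 frames reaches minute 9, so 125 × 18 + 9 × 2 = 2268 labels have been skipped so far.
Adding those back, label number 2265152 + 2268 = 2267420 at 30 labels/s is 75580 s + 20 f = 20 h 59 min 40 s frame 20, i.e. 20:59:40;20.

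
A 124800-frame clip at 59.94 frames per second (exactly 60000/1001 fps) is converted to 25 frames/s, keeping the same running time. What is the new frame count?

52052 frames

Target frames = source frames × (target rate / source rate) = 124800 × (25)/(60000/1001) = 124800 × 1001/2400 = 52052.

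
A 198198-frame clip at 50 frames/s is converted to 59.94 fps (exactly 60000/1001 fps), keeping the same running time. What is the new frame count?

Target frames = source frames × (target rate / source rate) = 198198 × (60000/1001)/(50) = 198198 × 1200/1001 = 237600.

237600 frames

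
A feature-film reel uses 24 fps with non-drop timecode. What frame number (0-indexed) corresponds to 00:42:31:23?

frame 61247

Total seconds to the label: (0 × 3600 + 42 × 60 + 31) = 2551.
Frame index = 2551 × 24 + 23 = 61247.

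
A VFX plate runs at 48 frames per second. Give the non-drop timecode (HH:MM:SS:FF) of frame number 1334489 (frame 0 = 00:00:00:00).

07:43:21:41

1334489 ÷ 48 = 27801 full seconds, remainder 41 frames.
27801 s = 7 h 43 min 21 s.
Timecode: 07:43:21:41.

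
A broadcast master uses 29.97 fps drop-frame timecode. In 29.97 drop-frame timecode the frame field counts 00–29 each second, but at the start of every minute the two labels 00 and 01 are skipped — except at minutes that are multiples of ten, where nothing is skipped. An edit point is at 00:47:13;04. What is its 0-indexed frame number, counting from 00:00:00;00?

Complete 10-minute blocks: 4, each 17982 frames → 71928.
Remaining 7 whole minutes in the current block: 1800 + 6 × 1798 = 12588 frames.
Within the current minute: 13 × 30 + 4 − 2 = 392 (labels ;00/;01 skipped at this minute). Total = 71928 + 12588 + 392 = 84908.

84908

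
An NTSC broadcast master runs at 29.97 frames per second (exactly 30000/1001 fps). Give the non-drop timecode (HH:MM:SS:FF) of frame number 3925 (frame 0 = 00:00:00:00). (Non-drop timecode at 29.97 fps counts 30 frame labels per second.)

3925 ÷ 30 = 130 full seconds, remainder 25 frames.
130 s = 0 h 2 min 10 s.
Timecode: 00:02:10:25.

00:02:10:25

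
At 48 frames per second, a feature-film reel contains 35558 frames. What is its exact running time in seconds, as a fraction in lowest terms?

Running time = 35558 ÷ (48) = 35558 × 1/48 = 17779/24 s.

17779/24 seconds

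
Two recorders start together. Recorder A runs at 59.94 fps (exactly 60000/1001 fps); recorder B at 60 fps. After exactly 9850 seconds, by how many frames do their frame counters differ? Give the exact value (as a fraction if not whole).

591000/1001 frames

A emits 60000/1001 × 9850 = 591000000/1001 frames; B emits 60 × 9850 = 591000.
Difference = 591000/1001 frames (≈ 590.4096); B is ahead of A.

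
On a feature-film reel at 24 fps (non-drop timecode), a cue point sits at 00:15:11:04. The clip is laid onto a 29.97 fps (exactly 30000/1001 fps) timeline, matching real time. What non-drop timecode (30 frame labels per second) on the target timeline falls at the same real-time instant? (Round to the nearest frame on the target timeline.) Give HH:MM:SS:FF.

00:15:10:08

Source frame index: (0×3600 + 15×60 + 11) × 24 + 4 = 21868.
Real time: 21868 / (24) = 5467/6 s.
Target frame: (5467/6) × (30000/1001) = 355000/13 ≈ 27307.692 → 27308.
At 30 labels/s: frame 27308 → 00:15:10:08.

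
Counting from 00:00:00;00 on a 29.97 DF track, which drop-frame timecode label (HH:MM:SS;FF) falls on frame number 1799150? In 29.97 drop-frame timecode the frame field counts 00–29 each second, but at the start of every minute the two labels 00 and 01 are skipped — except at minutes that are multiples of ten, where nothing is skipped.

16:40:31;20

Ten DF minutes hold 17982 frames, so frame 1799150 lies in block 100 (frames 1798200–1816181) with 950 frames into that block.
The block's first minute is 1800 frames and the rest 1798 each; 950 frames reaches minute 0, so 100 × 18 + 0 × 2 = 1800 labels have been skipped so far.
Adding those back, label number 1799150 + 1800 = 1800950 at 30 labels/s is 60031 s + 20 f = 16 h 40 min 31 s frame 20, i.e. 16:40:31;20.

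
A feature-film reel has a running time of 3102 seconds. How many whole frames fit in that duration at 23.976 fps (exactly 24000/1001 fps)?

74373 frames

Frames = 3102 × 24000/1001 = 6768000/91 ≈ 74373.6264.
Complete frames: 74373.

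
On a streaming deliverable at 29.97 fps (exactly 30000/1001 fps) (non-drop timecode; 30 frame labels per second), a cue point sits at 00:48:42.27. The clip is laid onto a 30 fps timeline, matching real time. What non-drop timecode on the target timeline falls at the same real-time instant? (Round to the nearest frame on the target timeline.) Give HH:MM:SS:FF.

Source frame index: (0×3600 + 48×60 + 42) × 30 + 27 = 87687.
Real time: 87687 / (30000/1001) = 29258229/10000 s.
Target frame: (29258229/10000) × (30) = 87774687/1000 ≈ 87774.687 → 87775.
At 30 labels/s: frame 87775 → 00:48:45:25.

00:48:45:25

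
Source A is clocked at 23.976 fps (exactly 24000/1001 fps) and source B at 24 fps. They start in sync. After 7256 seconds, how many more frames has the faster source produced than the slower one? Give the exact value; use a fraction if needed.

174144/1001 frames

A emits 24000/1001 × 7256 = 174144000/1001 frames; B emits 24 × 7256 = 174144.
Difference = 174144/1001 frames (≈ 173.9700); B is ahead of A.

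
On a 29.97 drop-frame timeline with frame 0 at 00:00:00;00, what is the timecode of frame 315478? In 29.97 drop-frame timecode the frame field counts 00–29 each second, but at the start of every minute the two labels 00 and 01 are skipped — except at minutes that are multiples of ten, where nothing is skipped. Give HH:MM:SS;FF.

Each 10-minute DF block holds 10 × 60 × 30 − 9 × 2 = 17982 frames. 315478 ÷ 17982 → 17 full blocks, remainder 9784.
Within the partial block the first minute is 1800 frames and each further minute 1798, so 5 further minute boundaries passed. Total skipped labels = 18 × 17 + 2 × 5 = 316.
Non-drop label index = 315478 + 316 = 315794; at 30 labels/s that is 02:55:26:14, i.e. DF 02:55:26;14.

02:55:26;14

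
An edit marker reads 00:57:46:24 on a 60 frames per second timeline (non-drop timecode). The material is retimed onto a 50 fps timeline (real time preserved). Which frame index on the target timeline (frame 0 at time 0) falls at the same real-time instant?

frame 173320

Source frame index: (0×3600 + 57×60 + 46) × 60 + 24 = 207984.
Real time: 207984 / (60) = 17332/5 s.
Target frame: (17332/5) × (50) = 173320.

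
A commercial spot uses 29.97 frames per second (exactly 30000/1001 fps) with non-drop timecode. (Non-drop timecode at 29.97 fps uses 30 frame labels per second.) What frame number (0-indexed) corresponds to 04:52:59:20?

Total seconds to the label: (4 × 3600 + 52 × 60 + 59) = 17579.
Frame index = 17579 × 30 + 20 = 527390.

frame 527390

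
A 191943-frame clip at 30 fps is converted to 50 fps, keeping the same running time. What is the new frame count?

Target frames = source frames × (target rate / source rate) = 191943 × (50)/(30) = 191943 × 5/3 = 319905.

319905 frames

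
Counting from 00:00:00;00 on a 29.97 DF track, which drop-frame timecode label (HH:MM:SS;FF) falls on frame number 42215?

00:23:28;17

Ten DF minutes hold 17982 frames, so frame 42215 lies in block 2 (frames 35964–53945) with 6251 frames into that block.
The block's first minute is 1800 frames and the rest 1798 each; 6251 frames reaches minute 3, so 2 × 18 + 3 × 2 = 42 labels have been skipped so far.
Adding those back, label number 42215 + 42 = 42257 at 30 labels/s is 1408 s + 17 f = 0 h 23 min 28 s frame 17, i.e. 00:23:28;17.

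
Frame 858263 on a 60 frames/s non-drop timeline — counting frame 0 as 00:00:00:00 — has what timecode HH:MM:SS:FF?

858263 ÷ 60 = 14304 full seconds, remainder 23 frames.
14304 s = 3 h 58 min 24 s.
Timecode: 03:58:24:23.

03:58:24:23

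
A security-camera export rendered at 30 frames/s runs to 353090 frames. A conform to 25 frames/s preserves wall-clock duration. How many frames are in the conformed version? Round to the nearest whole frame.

294242 frames

Frames at target rate = 353090 × (25) / (30) = 882725/3 ≈ 294241.667.
Nearest whole frame: 294242.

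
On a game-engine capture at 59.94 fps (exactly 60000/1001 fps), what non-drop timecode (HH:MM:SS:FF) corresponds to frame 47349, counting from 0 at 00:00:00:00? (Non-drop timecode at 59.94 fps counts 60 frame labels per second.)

47349 ÷ 60 = 789 full seconds, remainder 9 frames.
789 s = 0 h 13 min 9 s.
Timecode: 00:13:09:09.

00:13:09:09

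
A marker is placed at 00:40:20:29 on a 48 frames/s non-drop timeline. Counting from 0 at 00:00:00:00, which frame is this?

116189

Total seconds to the label: (0 × 3600 + 40 × 60 + 20) = 2420.
Frame index = 2420 × 48 + 29 = 116189.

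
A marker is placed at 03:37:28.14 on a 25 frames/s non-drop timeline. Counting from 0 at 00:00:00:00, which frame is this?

Total seconds to the label: (3 × 3600 + 37 × 60 + 28) = 13048.
Frame index = 13048 × 25 + 14 = 326214.

326214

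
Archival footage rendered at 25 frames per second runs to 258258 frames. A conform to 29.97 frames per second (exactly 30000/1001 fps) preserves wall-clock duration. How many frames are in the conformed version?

Target frames = source frames × (target rate / source rate) = 258258 × (30000/1001)/(25) = 258258 × 1200/1001 = 309600.

309600 frames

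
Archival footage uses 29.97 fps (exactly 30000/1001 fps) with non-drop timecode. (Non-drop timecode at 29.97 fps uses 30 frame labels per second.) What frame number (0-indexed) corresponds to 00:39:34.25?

frame 71245

Total seconds to the label: (0 × 3600 + 39 × 60 + 34) = 2374.
Frame index = 2374 × 30 + 25 = 71245.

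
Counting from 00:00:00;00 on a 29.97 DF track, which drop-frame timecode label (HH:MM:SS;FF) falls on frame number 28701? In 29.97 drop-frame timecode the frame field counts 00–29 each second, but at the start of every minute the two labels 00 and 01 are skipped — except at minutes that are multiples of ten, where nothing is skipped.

00:15:57;19

Each 10-minute DF block holds 10 × 60 × 30 − 9 × 2 = 17982 frames. 28701 ÷ 17982 → 1 full block, remainder 10719.
Within the partial block the first minute is 1800 frames and each further minute 1798, so 5 further minute boundaries passed. Total skipped labels = 18 × 1 + 2 × 5 = 28.
Non-drop label index = 28701 + 28 = 28729; at 30 labels/s that is 00:15:57:19, i.e. DF 00:15:57;19.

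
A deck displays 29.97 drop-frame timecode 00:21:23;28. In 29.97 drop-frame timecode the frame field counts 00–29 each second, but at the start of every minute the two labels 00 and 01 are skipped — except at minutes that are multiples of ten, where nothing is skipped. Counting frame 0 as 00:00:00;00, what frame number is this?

As if non-drop at 30 labels/s: (0 × 3600 + 21 × 60 + 23) × 30 + 28 = 38518.
Minute boundaries passed: 21; those not divisible by 10: 21 − 2 = 19; dropped labels = 2 × 19 = 38.
Actual frame index = 38518 − 38 = 38480.

38480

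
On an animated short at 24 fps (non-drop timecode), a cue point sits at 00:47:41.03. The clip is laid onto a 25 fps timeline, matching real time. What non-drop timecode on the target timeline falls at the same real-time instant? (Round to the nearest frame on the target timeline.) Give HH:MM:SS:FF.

Source frame index: (0×3600 + 47×60 + 41) × 24 + 3 = 68667.
Real time: 68667 / (24) = 22889/8 s.
Target frame: (22889/8) × (25) = 572225/8 ≈ 71528.125 → 71528.
At 25 labels/s: frame 71528 → 00:47:41:03.

00:47:41:03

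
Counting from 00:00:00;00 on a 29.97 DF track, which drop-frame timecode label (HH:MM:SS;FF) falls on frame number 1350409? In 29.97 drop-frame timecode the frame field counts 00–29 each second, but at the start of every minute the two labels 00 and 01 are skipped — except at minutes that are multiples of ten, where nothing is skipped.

Each 10-minute DF block holds 10 × 60 × 30 − 9 × 2 = 17982 frames. 1350409 ÷ 17982 → 75 full blocks, remainder 1759.
Within the partial block the first minute is 1800 frames and each further minute 1798, so 0 further minute boundaries passed. Total skipped labels = 18 × 75 + 2 × 0 = 1350.
Non-drop label index = 1350409 + 1350 = 1351759; at 30 labels/s that is 12:30:58:19, i.e. DF 12:30:58;19.

12:30:58;19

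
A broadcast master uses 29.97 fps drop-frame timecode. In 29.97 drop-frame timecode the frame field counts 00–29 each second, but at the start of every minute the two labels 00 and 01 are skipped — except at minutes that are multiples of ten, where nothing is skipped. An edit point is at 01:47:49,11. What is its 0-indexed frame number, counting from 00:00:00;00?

Complete 10-minute blocks: 10, each 17982 frames → 179820.
Remaining 7 whole minutes in the current block: 1800 + 6 × 1798 = 12588 frames.
Within the current minute: 49 × 30 + 11 − 2 = 1479 (labels ;00/;01 skipped at this minute). Total = 179820 + 12588 + 1479 = 193887.

193887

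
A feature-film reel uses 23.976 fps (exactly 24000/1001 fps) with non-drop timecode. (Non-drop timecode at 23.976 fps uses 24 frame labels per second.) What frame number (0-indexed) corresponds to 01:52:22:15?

Total seconds to the label: (1 × 3600 + 52 × 60 + 22) = 6742.
Frame index = 6742 × 24 + 15 = 161823.

161823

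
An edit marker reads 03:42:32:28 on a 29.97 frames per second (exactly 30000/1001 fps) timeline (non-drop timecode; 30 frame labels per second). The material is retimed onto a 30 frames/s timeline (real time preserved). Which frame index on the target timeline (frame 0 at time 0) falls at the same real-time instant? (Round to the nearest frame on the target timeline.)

Source frame index: (3×3600 + 42×60 + 32) × 30 + 28 = 400588.
Real time: 400588 / (30000/1001) = 100247147/7500 s.
Target frame: (100247147/7500) × (30) = 100247147/250 ≈ 400988.588 → 400989.

frame 400989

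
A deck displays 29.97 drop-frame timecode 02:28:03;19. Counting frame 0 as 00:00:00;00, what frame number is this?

Complete 10-minute blocks: 14, each 17982 frames → 251748.
Remaining 8 whole minutes in the current block: 1800 + 7 × 1798 = 14386 frames.
Within the current minute: 3 × 30 + 19 − 2 = 107 (labels ;00/;01 skipped at this minute). Total = 251748 + 14386 + 107 = 266241.

266241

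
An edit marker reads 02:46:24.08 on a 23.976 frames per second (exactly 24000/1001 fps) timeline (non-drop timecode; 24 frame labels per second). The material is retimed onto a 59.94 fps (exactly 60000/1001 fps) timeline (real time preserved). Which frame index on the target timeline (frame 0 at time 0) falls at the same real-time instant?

frame 599060

Source frame index: (2×3600 + 46×60 + 24) × 24 + 8 = 239624.
Real time: 239624 / (24000/1001) = 29982953/3000 s.
Target frame: (29982953/3000) × (60000/1001) = 599060.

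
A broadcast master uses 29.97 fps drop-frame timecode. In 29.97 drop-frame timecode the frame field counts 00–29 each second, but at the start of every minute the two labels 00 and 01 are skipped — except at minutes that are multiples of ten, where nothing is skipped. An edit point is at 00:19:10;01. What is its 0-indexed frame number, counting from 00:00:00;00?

Complete 10-minute blocks: 1, each 17982 frames → 17982.
Remaining 9 whole minutes in the current block: 1800 + 8 × 1798 = 16184 frames.
Within the current minute: 10 × 30 + 1 − 2 = 299 (labels ;00/;01 skipped at this minute). Total = 17982 + 16184 + 299 = 34465.

34465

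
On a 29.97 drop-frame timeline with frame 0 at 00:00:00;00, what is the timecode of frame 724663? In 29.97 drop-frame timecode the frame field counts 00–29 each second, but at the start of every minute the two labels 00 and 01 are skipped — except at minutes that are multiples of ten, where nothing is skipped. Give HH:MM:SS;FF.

Ten DF minutes hold 17982 frames, so frame 724663 lies in block 40 (frames 719280–737261) with 5383 frames into that block.
The block's first minute is 1800 frames and the rest 1798 each; 5383 frames reaches minute 2, so 40 × 18 + 2 × 2 = 724 labels have been skipped so far.
Adding those back, label number 724663 + 724 = 725387 at 30 labels/s is 24179 s + 17 f = 6 h 42 min 59 s frame 17, i.e. 06:42:59;17.

06:42:59;17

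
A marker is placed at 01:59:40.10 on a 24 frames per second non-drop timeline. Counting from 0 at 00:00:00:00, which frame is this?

Total seconds to the label: (1 × 3600 + 59 × 60 + 40) = 7180.
Frame index = 7180 × 24 + 10 = 172330.

172330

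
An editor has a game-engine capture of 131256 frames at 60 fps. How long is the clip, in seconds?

2187.6 seconds

Running time = 131256 / (60) = 2187.6 s.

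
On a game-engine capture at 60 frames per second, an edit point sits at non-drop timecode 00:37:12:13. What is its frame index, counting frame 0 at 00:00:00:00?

133933

Total seconds to the label: (0 × 3600 + 37 × 60 + 12) = 2232.
Frame index = 2232 × 60 + 13 = 133933.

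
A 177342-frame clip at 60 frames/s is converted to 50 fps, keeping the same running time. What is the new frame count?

Target frames = source frames × (target rate / source rate) = 177342 × (50)/(60) = 177342 × 5/6 = 147785.

147785 frames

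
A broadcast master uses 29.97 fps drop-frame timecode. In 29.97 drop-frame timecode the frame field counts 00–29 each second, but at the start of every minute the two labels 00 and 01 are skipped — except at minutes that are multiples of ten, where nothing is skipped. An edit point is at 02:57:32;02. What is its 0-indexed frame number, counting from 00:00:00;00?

As if non-drop at 30 labels/s: (2 × 3600 + 57 × 60 + 32) × 30 + 2 = 319562.
Minute boundaries passed: 177; those not divisible by 10: 177 − 17 = 160; dropped labels = 2 × 160 = 320.
Actual frame index = 319562 − 320 = 319242.

319242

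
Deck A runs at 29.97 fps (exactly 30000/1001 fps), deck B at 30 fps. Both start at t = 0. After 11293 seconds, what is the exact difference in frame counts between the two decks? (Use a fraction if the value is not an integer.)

338790/1001 frames

A emits 30000/1001 × 11293 = 338790000/1001 frames; B emits 30 × 11293 = 338790.
Difference = 338790/1001 frames (≈ 338.4515); B is ahead of A.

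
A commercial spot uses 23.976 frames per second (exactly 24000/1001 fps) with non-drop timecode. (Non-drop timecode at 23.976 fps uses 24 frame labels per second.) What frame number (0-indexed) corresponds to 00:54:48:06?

78918

Total seconds to the label: (0 × 3600 + 54 × 60 + 48) = 3288.
Frame index = 3288 × 24 + 6 = 78918.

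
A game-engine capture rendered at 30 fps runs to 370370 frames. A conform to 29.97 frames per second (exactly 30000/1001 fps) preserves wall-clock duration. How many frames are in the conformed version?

370000 frames

Target frames = source frames × (target rate / source rate) = 370370 × (30000/1001)/(30) = 370370 × 1000/1001 = 370000.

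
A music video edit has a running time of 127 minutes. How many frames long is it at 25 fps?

190500 frames

127 min = 7620 s.
Frames = 7620 × 25 = 190500.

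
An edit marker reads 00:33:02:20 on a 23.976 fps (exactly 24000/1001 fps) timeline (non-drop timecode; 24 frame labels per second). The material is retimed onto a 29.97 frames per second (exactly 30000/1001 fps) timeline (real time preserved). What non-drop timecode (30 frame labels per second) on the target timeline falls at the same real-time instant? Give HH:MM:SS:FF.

Source frame index: (0×3600 + 33×60 + 2) × 24 + 20 = 47588.
Real time: 47588 / (24000/1001) = 11908897/6000 s.
Target frame: (11908897/6000) × (30000/1001) = 59485.
At 30 labels/s: frame 59485 → 00:33:02:25.

00:33:02:25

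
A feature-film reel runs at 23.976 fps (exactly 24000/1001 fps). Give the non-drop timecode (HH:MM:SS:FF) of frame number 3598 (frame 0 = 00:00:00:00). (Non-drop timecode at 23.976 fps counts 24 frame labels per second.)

3598 ÷ 24 = 149 full seconds, remainder 22 frames.
149 s = 0 h 2 min 29 s.
Timecode: 00:02:29:22.

00:02:29:22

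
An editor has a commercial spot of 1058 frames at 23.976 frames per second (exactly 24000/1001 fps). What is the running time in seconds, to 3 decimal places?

44.127 seconds

Running time = 1058 × 1001/24000 = 529529/12000 s ≈ 44.127 s.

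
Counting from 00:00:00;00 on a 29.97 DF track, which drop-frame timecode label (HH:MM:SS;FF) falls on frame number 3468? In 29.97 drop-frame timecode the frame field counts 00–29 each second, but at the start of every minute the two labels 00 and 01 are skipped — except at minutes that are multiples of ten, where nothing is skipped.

00:01:55;20

Ten DF minutes hold 17982 frames, so frame 3468 lies in block 0 (frames 0–17981) with 3468 frames into that block.
The block's first minute is 1800 frames and the rest 1798 each; 3468 frames reaches minute 1, so 0 × 18 + 1 × 2 = 2 labels have been skipped so far.
Adding those back, label number 3468 + 2 = 3470 at 30 labels/s is 115 s + 20 f = 0 h 1 min 55 s frame 20, i.e. 00:01:55;20.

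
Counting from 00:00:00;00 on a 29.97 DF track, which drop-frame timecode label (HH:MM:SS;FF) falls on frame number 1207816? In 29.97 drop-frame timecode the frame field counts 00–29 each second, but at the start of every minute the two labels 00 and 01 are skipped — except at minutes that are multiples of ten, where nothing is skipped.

11:11:40;24

Each 10-minute DF block holds 10 × 60 × 30 − 9 × 2 = 17982 frames. 1207816 ÷ 17982 → 67 full blocks, remainder 3022.
Within the partial block the first minute is 1800 frames and each further minute 1798, so 1 further minute boundary passed. Total skipped labels = 18 × 67 + 2 × 1 = 1208.
Non-drop label index = 1207816 + 1208 = 1209024; at 30 labels/s that is 11:11:40:24, i.e. DF 11:11:40;24.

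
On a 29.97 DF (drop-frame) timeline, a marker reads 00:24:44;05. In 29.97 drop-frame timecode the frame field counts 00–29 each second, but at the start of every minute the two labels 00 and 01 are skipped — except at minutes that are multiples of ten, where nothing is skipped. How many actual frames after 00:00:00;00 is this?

44481

As if non-drop at 30 labels/s: (0 × 3600 + 24 × 60 + 44) × 30 + 5 = 44525.
Minute boundaries passed: 24; those not divisible by 10: 24 − 2 = 22; dropped labels = 2 × 22 = 44.
Actual frame index = 44525 − 44 = 44481.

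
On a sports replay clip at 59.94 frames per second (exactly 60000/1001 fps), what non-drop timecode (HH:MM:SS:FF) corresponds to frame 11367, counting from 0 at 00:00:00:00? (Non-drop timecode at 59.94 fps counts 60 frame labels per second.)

00:03:09:27

11367 ÷ 60 = 189 full seconds, remainder 27 frames.
189 s = 0 h 3 min 9 s.
Timecode: 00:03:09:27.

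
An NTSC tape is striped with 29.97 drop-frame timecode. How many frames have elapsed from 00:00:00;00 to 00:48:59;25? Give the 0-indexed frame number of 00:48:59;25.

As if non-drop at 30 labels/s: (0 × 3600 + 48 × 60 + 59) × 30 + 25 = 88195.
Minute boundaries passed: 48; those not divisible by 10: 48 − 4 = 44; dropped labels = 2 × 44 = 88.
Actual frame index = 88195 − 88 = 88107.

88107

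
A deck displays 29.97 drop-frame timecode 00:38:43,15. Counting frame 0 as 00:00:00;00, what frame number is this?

As if non-drop at 30 labels/s: (0 × 3600 + 38 × 60 + 43) × 30 + 15 = 69705.
Minute boundaries passed: 38; those not divisible by 10: 38 − 3 = 35; dropped labels = 2 × 35 = 70.
Actual frame index = 69705 − 70 = 69635.

69635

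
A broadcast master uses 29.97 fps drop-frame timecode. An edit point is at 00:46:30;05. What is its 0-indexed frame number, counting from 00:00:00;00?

83621

As if non-drop at 30 labels/s: (0 × 3600 + 46 × 60 + 30) × 30 + 5 = 83705.
Minute boundaries passed: 46; those not divisible by 10: 46 − 4 = 42; dropped labels = 2 × 42 = 84.
Actual frame index = 83705 − 84 = 83621.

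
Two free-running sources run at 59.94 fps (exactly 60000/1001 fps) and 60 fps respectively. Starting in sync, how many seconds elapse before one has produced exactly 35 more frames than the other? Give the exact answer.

7007/12 seconds

The gap grows by |60 − 60000/1001| = 60/1001 frames per second.
Time for a 35-frame gap: 35 ÷ (60/1001) = 7007/12 s.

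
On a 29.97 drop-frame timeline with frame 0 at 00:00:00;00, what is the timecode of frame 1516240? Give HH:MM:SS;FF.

14:03:11;28

Each 10-minute DF block holds 10 × 60 × 30 − 9 × 2 = 17982 frames. 1516240 ÷ 17982 → 84 full blocks, remainder 5752.
Within the partial block the first minute is 1800 frames and each further minute 1798, so 3 further minute boundaries passed. Total skipped labels = 18 × 84 + 2 × 3 = 1518.
Non-drop label index = 1516240 + 1518 = 1517758; at 30 labels/s that is 14:03:11:28, i.e. DF 14:03:11;28.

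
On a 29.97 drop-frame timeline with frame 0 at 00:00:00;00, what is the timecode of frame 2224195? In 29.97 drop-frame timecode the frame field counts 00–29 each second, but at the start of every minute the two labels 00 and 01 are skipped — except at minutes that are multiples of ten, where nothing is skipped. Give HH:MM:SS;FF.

20:36:54;01

Each 10-minute DF block holds 10 × 60 × 30 − 9 × 2 = 17982 frames. 2224195 ÷ 17982 → 123 full blocks, remainder 12409.
Within the partial block the first minute is 1800 frames and each further minute 1798, so 6 further minute boundaries passed. Total skipped labels = 18 × 123 + 2 × 6 = 2226.
Non-drop label index = 2224195 + 2226 = 2226421; at 30 labels/s that is 20:36:54:01, i.e. DF 20:36:54;01.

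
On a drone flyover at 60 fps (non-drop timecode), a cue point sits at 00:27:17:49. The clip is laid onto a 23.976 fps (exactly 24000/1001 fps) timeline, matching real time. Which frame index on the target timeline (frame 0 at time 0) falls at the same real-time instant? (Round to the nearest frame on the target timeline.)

frame 39268

Source frame index: (0×3600 + 27×60 + 17) × 60 + 49 = 98269.
Real time: 98269 / (60) = 98269/60 s.
Target frame: (98269/60) × (24000/1001) = 39307600/1001 ≈ 39268.332 → 39268.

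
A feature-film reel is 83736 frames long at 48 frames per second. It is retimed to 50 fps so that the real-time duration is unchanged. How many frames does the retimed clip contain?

Target frames = source frames × (target rate / source rate) = 83736 × (50)/(48) = 83736 × 25/24 = 87225.

87225 frames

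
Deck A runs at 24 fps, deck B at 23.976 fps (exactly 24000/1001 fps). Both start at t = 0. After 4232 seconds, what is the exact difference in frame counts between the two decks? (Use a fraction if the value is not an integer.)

101568/1001 frames

A emits 24 × 4232 = 101568 frames; B emits 24000/1001 × 4232 = 101568000/1001.
Difference = 101568/1001 frames (≈ 101.4665); B is behind A.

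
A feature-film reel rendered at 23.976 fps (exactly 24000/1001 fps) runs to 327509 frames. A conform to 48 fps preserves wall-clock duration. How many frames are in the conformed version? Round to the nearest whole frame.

Frames at target rate = 327509 × (48) / (24000/1001) = 327836509/500 ≈ 655673.018.
Nearest whole frame: 655673.

655673 frames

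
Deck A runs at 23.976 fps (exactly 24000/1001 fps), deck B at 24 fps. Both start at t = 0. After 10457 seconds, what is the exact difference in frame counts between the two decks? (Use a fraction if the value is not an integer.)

A emits 24000/1001 × 10457 = 250968000/1001 frames; B emits 24 × 10457 = 250968.
Difference = 250968/1001 frames (≈ 250.7173); B is ahead of A.

250968/1001 frames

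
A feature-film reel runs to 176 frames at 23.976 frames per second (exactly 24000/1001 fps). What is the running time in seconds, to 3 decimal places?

Running time = 176 × 1001/24000 = 11011/1500 s ≈ 7.341 s.

7.341 seconds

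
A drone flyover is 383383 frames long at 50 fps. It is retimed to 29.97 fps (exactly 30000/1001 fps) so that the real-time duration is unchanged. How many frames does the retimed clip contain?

Target frames = source frames × (target rate / source rate) = 383383 × (30000/1001)/(50) = 383383 × 600/1001 = 229800.

229800 frames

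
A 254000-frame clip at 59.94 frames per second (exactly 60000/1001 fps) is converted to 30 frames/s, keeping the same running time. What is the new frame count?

Target frames = source frames × (target rate / source rate) = 254000 × (30)/(60000/1001) = 254000 × 1001/2000 = 127127.

127127 frames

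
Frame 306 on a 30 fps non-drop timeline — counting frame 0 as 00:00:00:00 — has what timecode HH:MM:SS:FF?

00:00:10:06

306 ÷ 30 = 10 full seconds, remainder 6 frames.
10 s = 0 h 0 min 10 s.
Timecode: 00:00:10:06.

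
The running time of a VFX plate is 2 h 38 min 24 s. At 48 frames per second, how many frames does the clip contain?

2 h 38 min 24 s = 9504 s.
Frames = 9504 × 48 = 456192.

456192 frames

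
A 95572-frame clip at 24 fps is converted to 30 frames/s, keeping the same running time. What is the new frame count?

Target frames = source frames × (target rate / source rate) = 95572 × (30)/(24) = 95572 × 5/4 = 119465.

119465 frames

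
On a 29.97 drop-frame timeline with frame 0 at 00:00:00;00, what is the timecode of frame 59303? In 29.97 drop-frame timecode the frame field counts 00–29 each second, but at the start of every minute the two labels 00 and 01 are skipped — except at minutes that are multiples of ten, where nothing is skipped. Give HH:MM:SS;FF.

Ten DF minutes hold 17982 frames, so frame 59303 lies in block 3 (frames 53946–71927) with 5357 frames into that block.
The block's first minute is 1800 frames and the rest 1798 each; 5357 frames reaches minute 2, so 3 × 18 + 2 × 2 = 58 labels have been skipped so far.
Adding those back, label number 59303 + 58 = 59361 at 30 labels/s is 1978 s + 21 f = 0 h 32 min 58 s frame 21, i.e. 00:32:58;21.

00:32:58;21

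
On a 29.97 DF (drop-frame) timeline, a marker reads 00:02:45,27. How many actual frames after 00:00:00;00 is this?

4973

Complete 10-minute blocks: 0, each 17982 frames → 0.
Remaining 2 whole minutes in the current block: 1800 + 1 × 1798 = 3598 frames.
Within the current minute: 45 × 30 + 27 − 2 = 1375 (labels ;00/;01 skipped at this minute). Total = 0 + 3598 + 1375 = 4973.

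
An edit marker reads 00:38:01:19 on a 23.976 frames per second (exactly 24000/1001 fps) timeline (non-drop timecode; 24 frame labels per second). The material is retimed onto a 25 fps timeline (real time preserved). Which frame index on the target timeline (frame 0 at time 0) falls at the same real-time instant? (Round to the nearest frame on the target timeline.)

Source frame index: (0×3600 + 38×60 + 1) × 24 + 19 = 54763.
Real time: 54763 / (24000/1001) = 54817763/24000 s.
Target frame: (54817763/24000) × (25) = 54817763/960 ≈ 57101.836 → 57102.

frame 57102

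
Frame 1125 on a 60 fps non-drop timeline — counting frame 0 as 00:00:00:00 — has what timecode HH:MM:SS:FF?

1125 ÷ 60 = 18 full seconds, remainder 45 frames.
18 s = 0 h 0 min 18 s.
Timecode: 00:00:18:45.

00:00:18:45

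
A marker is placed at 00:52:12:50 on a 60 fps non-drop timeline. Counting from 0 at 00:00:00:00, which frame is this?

frame 187970

Total seconds to the label: (0 × 3600 + 52 × 60 + 12) = 3132.
Frame index = 3132 × 60 + 50 = 187970.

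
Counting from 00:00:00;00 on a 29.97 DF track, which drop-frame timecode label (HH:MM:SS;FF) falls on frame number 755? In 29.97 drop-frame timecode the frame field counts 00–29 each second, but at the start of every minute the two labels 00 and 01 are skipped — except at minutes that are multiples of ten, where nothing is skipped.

00:00:25;05

Ten DF minutes hold 17982 frames, so frame 755 lies in block 0 (frames 0–17981) with 755 frames into that block.
The block's first minute is 1800 frames and the rest 1798 each; 755 frames reaches minute 0, so 0 × 18 + 0 × 2 = 0 labels have been skipped so far.
Adding those back, label number 755 + 0 = 755 at 30 labels/s is 25 s + 5 f = 0 h 0 min 25 s frame 5, i.e. 00:00:25;05.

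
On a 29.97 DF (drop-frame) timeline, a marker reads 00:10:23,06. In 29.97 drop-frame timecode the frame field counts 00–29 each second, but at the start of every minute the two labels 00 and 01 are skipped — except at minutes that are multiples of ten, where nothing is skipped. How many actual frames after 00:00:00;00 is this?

18678

Complete 10-minute blocks: 1, each 17982 frames → 17982.
Remaining 0 whole minutes in the current block: 0 frames.
Within the current minute: 23 × 30 + 6 = 696. Total = 17982 + 0 + 696 = 18678.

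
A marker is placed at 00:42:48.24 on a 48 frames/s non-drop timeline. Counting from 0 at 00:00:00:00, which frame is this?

Total seconds to the label: (0 × 3600 + 42 × 60 + 48) = 2568.
Frame index = 2568 × 48 + 24 = 123288.

123288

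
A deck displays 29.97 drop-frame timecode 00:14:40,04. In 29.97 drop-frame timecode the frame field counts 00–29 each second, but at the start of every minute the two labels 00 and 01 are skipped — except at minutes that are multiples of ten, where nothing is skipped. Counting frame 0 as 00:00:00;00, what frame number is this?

26378

Complete 10-minute blocks: 1, each 17982 frames → 17982.
Remaining 4 whole minutes in the current block: 1800 + 3 × 1798 = 7194 frames.
Within the current minute: 40 × 30 + 4 − 2 = 1202 (labels ;00/;01 skipped at this minute). Total = 17982 + 7194 + 1202 = 26378.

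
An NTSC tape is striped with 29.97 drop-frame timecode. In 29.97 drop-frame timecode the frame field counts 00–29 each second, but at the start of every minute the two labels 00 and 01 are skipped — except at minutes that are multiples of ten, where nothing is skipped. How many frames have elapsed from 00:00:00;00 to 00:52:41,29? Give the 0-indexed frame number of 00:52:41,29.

Complete 10-minute blocks: 5, each 17982 frames → 89910.
Remaining 2 whole minutes in the current block: 1800 + 1 × 1798 = 3598 frames.
Within the current minute: 41 × 30 + 29 − 2 = 1257 (labels ;00/;01 skipped at this minute). Total = 89910 + 3598 + 1257 = 94765.

94765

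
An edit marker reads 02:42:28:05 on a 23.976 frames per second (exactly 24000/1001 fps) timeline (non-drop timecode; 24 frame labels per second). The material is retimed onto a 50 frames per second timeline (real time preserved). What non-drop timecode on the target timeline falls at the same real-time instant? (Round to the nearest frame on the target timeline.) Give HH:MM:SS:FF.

Source frame index: (2×3600 + 42×60 + 28) × 24 + 5 = 233957.
Real time: 233957 / (24000/1001) = 234190957/24000 s.
Target frame: (234190957/24000) × (50) = 234190957/480 ≈ 487897.827 → 487898.
At 50 labels/s: frame 487898 → 02:42:37:48.

02:42:37:48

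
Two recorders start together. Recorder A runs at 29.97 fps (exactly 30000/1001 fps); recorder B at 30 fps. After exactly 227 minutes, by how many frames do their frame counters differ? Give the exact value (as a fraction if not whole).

408600/1001 frames

227 min = 13620 s.
A emits 30000/1001 × 13620 = 408600000/1001 frames; B emits 30 × 13620 = 408600.
Difference = 408600/1001 frames (≈ 408.1918); B is ahead of A.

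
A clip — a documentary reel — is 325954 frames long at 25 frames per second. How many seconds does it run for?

13038.16 seconds

Running time = 325954 / (25) = 13038.16 s.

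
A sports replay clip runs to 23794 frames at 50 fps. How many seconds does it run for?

475.88 seconds

Running time = 23794 / (50) = 475.88 s.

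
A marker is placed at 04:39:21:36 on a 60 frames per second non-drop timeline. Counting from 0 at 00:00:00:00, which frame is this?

frame 1005696

Total seconds to the label: (4 × 3600 + 39 × 60 + 21) = 16761.
Frame index = 16761 × 60 + 36 = 1005696.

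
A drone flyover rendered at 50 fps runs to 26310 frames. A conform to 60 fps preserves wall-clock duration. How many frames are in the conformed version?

Target frames = source frames × (target rate / source rate) = 26310 × (60)/(50) = 26310 × 6/5 = 31572.

31572 frames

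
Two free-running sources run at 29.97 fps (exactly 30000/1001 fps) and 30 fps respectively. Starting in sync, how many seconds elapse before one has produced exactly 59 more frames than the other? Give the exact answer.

The gap grows by |30 − 30000/1001| = 30/1001 frames per second.
Time for a 59-frame gap: 59 ÷ (30/1001) = 59059/30 s.

59059/30 seconds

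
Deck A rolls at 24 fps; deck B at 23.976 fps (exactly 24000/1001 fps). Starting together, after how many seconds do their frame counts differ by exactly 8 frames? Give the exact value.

1001/3 seconds

The gap grows by |24000/1001 − 24| = 24/1001 frames per second.
Time for a 8-frame gap: 8 ÷ (24/1001) = 1001/3 s.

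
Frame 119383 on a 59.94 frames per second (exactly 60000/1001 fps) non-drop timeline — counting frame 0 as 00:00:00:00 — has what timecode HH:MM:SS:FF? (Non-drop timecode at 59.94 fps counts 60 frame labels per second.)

119383 ÷ 60 = 1989 full seconds, remainder 43 frames.
1989 s = 0 h 33 min 9 s.
Timecode: 00:33:09:43.

00:33:09:43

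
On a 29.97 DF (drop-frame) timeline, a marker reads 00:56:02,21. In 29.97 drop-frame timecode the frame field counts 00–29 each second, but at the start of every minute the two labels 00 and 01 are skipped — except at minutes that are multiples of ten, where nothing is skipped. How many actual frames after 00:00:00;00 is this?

Complete 10-minute blocks: 5, each 17982 frames → 89910.
Remaining 6 whole minutes in the current block: 1800 + 5 × 1798 = 10790 frames.
Within the current minute: 2 × 30 + 21 − 2 = 79 (labels ;00/;01 skipped at this minute). Total = 89910 + 10790 + 79 = 100779.

100779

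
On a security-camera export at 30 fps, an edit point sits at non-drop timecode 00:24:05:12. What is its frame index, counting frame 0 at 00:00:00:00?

43362

Total seconds to the label: (0 × 3600 + 24 × 60 + 5) = 1445.
Frame index = 1445 × 30 + 12 = 43362.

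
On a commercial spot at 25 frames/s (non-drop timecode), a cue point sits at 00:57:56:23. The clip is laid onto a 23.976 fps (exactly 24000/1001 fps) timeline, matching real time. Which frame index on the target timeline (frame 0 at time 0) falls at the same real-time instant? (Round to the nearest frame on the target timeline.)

frame 83363

Source frame index: (0×3600 + 57×60 + 56) × 25 + 23 = 86923.
Real time: 86923 / (25) = 86923/25 s.
Target frame: (86923/25) × (24000/1001) = 83446080/1001 ≈ 83362.717 → 83363.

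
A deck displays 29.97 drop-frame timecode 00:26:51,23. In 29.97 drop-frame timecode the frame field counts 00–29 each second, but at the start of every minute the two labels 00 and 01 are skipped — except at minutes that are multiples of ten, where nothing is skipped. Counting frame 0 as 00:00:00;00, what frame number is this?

Complete 10-minute blocks: 2, each 17982 frames → 35964.
Remaining 6 whole minutes in the current block: 1800 + 5 × 1798 = 10790 frames.
Within the current minute: 51 × 30 + 23 − 2 = 1551 (labels ;00/;01 skipped at this minute). Total = 35964 + 10790 + 1551 = 48305.

48305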